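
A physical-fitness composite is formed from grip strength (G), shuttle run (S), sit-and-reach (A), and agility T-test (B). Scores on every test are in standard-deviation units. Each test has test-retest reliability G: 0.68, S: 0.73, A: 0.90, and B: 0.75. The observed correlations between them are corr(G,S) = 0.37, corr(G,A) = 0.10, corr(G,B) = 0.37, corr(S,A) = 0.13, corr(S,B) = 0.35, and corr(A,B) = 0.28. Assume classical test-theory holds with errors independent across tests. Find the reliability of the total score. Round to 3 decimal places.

0.869

Var(G+S+A+B) = 4 + 2·[0.37 + 0.10 + 0.37 + 0.13 + 0.35 + 0.28] = 4 + 3.2 = 7.2.
Because errors are independent across components, Cov(Tᵢ,Tⱼ) = Cov(Xᵢ,Xⱼ); the off-diagonal part of the true-score variance is the same as above.
True-score variance = [0.68 + 0.73 + 0.90 + 0.75] + 3.2 = 3.06 + 3.2 = 6.26.
Reliability = 6.26 / 7.2 = 0.869.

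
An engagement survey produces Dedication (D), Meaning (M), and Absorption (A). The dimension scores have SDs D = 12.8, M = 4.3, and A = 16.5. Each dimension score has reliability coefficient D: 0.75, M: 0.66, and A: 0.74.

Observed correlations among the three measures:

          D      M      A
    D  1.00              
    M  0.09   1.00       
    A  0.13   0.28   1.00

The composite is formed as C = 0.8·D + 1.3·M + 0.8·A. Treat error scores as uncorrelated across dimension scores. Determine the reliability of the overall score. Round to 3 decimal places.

0.793

Var(C) = 0.8²·12.8² + 1.3²·4.3² + 0.8²·16.5² + 2·[1.04·12.8·4.3·0.09 + 0.64·12.8·16.5·0.13 + 1.04·4.3·16.5·0.28] = 310.346 + 86.7684 = 397.114.
Under uncorrelated errors the observed covariances equal the true-score covariances, so only the own-variance terms attenuate.
True-score variance = [0.8²·12.8²·0.75 + 1.3²·4.3²·0.66 + 0.8²·16.5²·0.74] + 86.7684 = 228.205 + 86.7684 = 314.973.
Reliability = 314.973 / 397.114 = 0.793.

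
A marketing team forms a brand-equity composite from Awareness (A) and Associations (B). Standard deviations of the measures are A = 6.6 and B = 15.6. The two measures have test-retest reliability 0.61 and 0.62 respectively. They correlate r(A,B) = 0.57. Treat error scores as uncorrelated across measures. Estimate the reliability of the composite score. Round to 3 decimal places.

0.729

Var(A+B) = 6.6² + 15.6² + 2·[6.6·15.6·0.57] = 286.92 + 117.374 = 404.294.
Because errors are independent across components, Cov(Tᵢ,Tⱼ) = Cov(Xᵢ,Xⱼ); the off-diagonal part of the true-score variance is the same as above.
True-score variance = [6.6²·0.61 + 15.6²·0.62] + 117.374 = 177.455 + 117.374 = 294.829.
Reliability = 294.829 / 404.294 = 0.729.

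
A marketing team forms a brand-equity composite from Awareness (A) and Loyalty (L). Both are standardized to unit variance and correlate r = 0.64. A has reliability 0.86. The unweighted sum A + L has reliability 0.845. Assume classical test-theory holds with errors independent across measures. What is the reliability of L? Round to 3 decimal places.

0.632

Var(A+L) = 2 + 2·0.64 = 3.280.
True-score variance = ρ_A + ρ_L + 2·0.64, so 0.845 = (0.86 + ρ_L + 1.28) / 3.280.
ρ_L = 0.845·3.280 − 0.86 − 1.28 = 0.632.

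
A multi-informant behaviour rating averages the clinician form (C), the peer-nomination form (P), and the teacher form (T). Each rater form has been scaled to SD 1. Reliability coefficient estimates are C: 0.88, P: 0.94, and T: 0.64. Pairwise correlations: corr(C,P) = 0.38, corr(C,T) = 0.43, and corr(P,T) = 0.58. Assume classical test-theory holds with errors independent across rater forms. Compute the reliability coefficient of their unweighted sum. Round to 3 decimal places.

0.907

Var(C+P+T) = 3 + 2·[0.38 + 0.43 + 0.58] = 3 + 2.78 = 5.78.
Because errors are independent across components, Cov(Tᵢ,Tⱼ) = Cov(Xᵢ,Xⱼ); the off-diagonal part of the true-score variance is the same as above.
True-score variance = [0.88 + 0.94 + 0.64] + 2.78 = 2.46 + 2.78 = 5.24.
Reliability = 5.24 / 5.78 = 0.907.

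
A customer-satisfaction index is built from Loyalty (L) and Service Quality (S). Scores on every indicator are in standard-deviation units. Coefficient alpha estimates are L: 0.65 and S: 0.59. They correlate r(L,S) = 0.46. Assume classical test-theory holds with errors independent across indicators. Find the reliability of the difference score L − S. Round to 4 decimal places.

0.2963

Var(L−S) = 1 + 1 − 2·0.46 = 2 − 0.92 = 1.08.
Because errors are independent across components, Cov(Tᵢ,Tⱼ) = Cov(Xᵢ,Xⱼ); the off-diagonal part of the true-score variance is the same as above.
True-score variance = [0.65 + 0.59] − 0.92 = 1.24 − 0.92 = 0.32.
Reliability = 0.32 / 1.08 = 0.2963.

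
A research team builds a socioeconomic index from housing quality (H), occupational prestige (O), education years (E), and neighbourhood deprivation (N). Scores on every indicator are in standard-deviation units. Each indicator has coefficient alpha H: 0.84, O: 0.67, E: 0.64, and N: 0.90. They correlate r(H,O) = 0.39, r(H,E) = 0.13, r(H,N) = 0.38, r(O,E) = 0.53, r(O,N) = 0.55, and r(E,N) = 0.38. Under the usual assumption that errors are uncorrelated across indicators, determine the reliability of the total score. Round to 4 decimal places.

0.8911

Var(H+O+E+N) = 4 + 2·[0.39 + 0.13 + 0.38 + 0.53 + 0.55 + 0.38] = 4 + 4.72 = 8.72.
Because errors are independent across components, Cov(Tᵢ,Tⱼ) = Cov(Xᵢ,Xⱼ); the off-diagonal part of the true-score variance is the same as above.
True-score variance = [0.84 + 0.67 + 0.64 + 0.90] + 4.72 = 3.05 + 4.72 = 7.77.
Reliability = 7.77 / 8.72 = 0.8911.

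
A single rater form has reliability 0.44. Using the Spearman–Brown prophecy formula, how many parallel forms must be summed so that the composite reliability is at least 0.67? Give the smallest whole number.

k ≥ ρ*(1−ρ₁)/(ρ₁(1−ρ*)) = 0.67·0.56 / (0.44·0.33) = 2.584.
Smallest integer k = 3.

3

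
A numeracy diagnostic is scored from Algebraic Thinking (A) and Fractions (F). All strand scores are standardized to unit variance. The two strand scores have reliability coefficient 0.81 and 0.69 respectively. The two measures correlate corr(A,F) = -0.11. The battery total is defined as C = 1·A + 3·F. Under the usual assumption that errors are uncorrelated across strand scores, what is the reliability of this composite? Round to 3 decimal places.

0.681

Var(C) = 1 + 3² + 2·[3·(-0.11)] = 10 − 0.66 = 9.34.
Because errors are independent across components, Cov(Tᵢ,Tⱼ) = Cov(Xᵢ,Xⱼ); the off-diagonal part of the true-score variance is the same as above.
True-score variance = [0.81 + 3²·0.69] − 0.66 = 7.02 − 0.66 = 6.36.
Reliability = 6.36 / 9.34 = 0.681.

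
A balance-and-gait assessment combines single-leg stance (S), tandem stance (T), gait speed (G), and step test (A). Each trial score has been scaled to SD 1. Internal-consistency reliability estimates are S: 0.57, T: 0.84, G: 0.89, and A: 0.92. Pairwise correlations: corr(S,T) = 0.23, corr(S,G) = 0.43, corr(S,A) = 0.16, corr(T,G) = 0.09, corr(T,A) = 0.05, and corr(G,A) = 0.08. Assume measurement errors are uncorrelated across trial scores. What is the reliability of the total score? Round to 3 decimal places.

0.872

Var(S+T+G+A) = 4 + 2·[0.23 + 0.43 + 0.16 + 0.09 + 0.05 + 0.08] = 4 + 2.08 = 6.08.
Because errors are independent across components, Cov(Tᵢ,Tⱼ) = Cov(Xᵢ,Xⱼ); the off-diagonal part of the true-score variance is the same as above.
True-score variance = [0.57 + 0.84 + 0.89 + 0.92] + 2.08 = 3.22 + 2.08 = 5.3.
Reliability = 5.3 / 6.08 = 0.872.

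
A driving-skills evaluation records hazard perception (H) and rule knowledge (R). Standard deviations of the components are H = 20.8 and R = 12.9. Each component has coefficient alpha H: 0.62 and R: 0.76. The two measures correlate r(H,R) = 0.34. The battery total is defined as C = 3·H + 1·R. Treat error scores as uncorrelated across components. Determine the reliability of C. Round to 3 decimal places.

Var(C) = 3²·20.8² + 12.9² + 2·[3·20.8·12.9·0.34] = 4060.17 + 547.373 = 4607.54.
With uncorrelated errors the cross-covariances are all true-score covariance, so they carry over unchanged; only the diagonal terms shrink to ρᵢσᵢ².
True-score variance = [3²·20.8²·0.62 + 12.9²·0.76] + 547.373 = 2540.6 + 547.373 = 3087.98.
Reliability = 3087.98 / 4607.54 = 0.670.

0.670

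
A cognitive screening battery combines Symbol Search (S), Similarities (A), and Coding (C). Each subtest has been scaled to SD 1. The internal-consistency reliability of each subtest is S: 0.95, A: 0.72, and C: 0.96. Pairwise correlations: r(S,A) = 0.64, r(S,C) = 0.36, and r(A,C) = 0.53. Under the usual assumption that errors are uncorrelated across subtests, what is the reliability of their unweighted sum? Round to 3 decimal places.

0.939

Var(S+A+C) = 3 + 2·[0.64 + 0.36 + 0.53] = 3 + 3.06 = 6.06.
Under uncorrelated errors the observed covariances equal the true-score covariances, so only the own-variance terms attenuate.
True-score variance = [0.95 + 0.72 + 0.96] + 3.06 = 2.63 + 3.06 = 5.69.
Reliability = 5.69 / 6.06 = 0.939.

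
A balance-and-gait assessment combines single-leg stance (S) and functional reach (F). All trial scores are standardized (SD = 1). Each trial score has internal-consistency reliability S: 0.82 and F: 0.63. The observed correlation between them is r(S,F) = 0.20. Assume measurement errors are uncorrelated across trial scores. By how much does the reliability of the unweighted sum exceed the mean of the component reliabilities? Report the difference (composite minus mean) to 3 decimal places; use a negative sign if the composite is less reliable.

0.046

Var(sum) = 2 + 0.4 = 2.4; true-score variance = 1.45 + 0.4 = 1.85; composite reliability = 0.7708.
Mean component reliability = 0.7250.
Difference = 0.7708 − 0.7250 = 0.046.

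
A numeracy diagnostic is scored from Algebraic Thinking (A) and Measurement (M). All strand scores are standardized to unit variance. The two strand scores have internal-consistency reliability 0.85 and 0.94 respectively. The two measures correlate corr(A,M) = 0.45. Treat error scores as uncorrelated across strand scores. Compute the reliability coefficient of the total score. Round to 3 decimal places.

Var(A+M) = 2 + 2·[0.45] = 2 + 0.9 = 2.9.
Under uncorrelated errors the observed covariances equal the true-score covariances, so only the own-variance terms attenuate.
True-score variance = [0.85 + 0.94] + 0.9 = 1.79 + 0.9 = 2.69.
Reliability = 2.69 / 2.9 = 0.928.

0.928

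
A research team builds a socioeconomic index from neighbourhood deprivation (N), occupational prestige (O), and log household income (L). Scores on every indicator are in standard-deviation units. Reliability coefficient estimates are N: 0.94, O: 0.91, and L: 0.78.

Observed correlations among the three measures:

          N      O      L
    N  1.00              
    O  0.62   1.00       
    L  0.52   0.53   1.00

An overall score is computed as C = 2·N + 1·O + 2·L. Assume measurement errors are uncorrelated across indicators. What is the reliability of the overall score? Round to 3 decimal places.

0.932

Var(C) = 2² + 1 + 2² + 2·[2·0.62 + 4·0.52 + 2·0.53] = 9 + 8.76 = 17.76.
Under uncorrelated errors the observed covariances equal the true-score covariances, so only the own-variance terms attenuate.
True-score variance = [2²·0.94 + 0.91 + 2²·0.78] + 8.76 = 7.79 + 8.76 = 16.55.
Reliability = 16.55 / 17.76 = 0.932.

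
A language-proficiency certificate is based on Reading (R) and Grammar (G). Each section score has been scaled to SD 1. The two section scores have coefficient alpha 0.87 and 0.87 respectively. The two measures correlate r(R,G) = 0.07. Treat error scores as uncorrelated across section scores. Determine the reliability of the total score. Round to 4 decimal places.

0.8785

Var(R+G) = 2 + 2·[0.07] = 2 + 0.14 = 2.14.
Under uncorrelated errors the observed covariances equal the true-score covariances, so only the own-variance terms attenuate.
True-score variance = [0.87 + 0.87] + 0.14 = 1.74 + 0.14 = 1.88.
Reliability = 1.88 / 2.14 = 0.8785.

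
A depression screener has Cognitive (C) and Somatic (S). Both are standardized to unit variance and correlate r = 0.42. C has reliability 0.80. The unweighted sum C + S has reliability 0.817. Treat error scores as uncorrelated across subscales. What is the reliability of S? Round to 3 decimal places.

Var(C+S) = 2 + 2·0.42 = 2.840.
True-score variance = ρ_C + ρ_S + 2·0.42, so 0.817 = (0.80 + ρ_S + 0.84) / 2.840.
ρ_S = 0.817·2.840 − 0.80 − 0.84 = 0.680.

0.680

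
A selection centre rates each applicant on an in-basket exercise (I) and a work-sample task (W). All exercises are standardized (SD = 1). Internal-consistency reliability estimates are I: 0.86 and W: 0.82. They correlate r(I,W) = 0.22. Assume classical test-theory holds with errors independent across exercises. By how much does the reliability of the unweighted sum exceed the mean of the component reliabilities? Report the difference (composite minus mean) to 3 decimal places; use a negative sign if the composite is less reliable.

0.029

Var(sum) = 2 + 0.44 = 2.44; true-score variance = 1.68 + 0.44 = 2.12; composite reliability = 0.8689.
Mean component reliability = 0.8400.
Difference = 0.8689 − 0.8400 = 0.029.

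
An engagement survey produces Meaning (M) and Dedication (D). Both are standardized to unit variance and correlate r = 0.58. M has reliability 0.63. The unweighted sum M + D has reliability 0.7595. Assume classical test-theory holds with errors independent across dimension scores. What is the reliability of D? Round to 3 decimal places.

0.610

Var(M+D) = 2 + 2·0.58 = 3.160.
True-score variance = ρ_M + ρ_D + 2·0.58, so 0.7595 = (0.63 + ρ_D + 1.16) / 3.160.
ρ_D = 0.7595·3.160 − 0.63 − 1.16 = 0.610.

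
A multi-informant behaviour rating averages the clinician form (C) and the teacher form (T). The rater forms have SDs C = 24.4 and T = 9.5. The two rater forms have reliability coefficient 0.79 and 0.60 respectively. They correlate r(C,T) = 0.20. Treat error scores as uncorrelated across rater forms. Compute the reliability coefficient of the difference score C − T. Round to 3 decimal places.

Var(C−T) = 24.4² + 9.5² − 2·24.4·9.5·0.20 = 685.61 − 92.72 = 592.89.
Under uncorrelated errors the observed covariances equal the true-score covariances, so only the own-variance terms attenuate.
True-score variance = [24.4²·0.79 + 9.5²·0.60] − 92.72 = 524.484 − 92.72 = 431.764.
Reliability = 431.764 / 592.89 = 0.728.

0.728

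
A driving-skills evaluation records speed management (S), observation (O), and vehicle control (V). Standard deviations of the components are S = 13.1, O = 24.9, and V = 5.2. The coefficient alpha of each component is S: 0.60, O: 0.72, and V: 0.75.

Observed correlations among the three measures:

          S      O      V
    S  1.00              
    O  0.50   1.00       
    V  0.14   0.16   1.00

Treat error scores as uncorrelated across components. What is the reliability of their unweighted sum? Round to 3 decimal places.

0.793

Var(S+O+V) = 13.1² + 24.9² + 5.2² + 2·[13.1·24.9·0.50 + 13.1·5.2·0.14 + 24.9·5.2·0.16] = 818.66 + 386.697 = 1205.36.
Under uncorrelated errors the observed covariances equal the true-score covariances, so only the own-variance terms attenuate.
True-score variance = [13.1²·0.60 + 24.9²·0.72 + 5.2²·0.75] + 386.697 = 569.653 + 386.697 = 956.35.
Reliability = 956.35 / 1205.36 = 0.793.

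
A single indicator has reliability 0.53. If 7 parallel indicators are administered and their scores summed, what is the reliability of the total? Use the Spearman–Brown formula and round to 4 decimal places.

0.8876

ρ_k = kρ / (1 + (k−1)ρ) = 7·0.53 / (1 + 6·0.53) = 3.710 / 4.180 = 0.8876.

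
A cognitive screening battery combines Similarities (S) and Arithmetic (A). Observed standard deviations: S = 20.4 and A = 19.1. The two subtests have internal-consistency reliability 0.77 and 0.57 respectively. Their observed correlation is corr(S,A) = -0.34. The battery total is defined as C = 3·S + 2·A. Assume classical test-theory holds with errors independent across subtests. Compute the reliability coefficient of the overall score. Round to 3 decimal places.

Var(C) = 3²·20.4² + 2²·19.1² + 2·[6·20.4·19.1·(-0.34)] = 5204.68 − 1589.73 = 3614.95.
Because errors are independent across components, Cov(Tᵢ,Tⱼ) = Cov(Xᵢ,Xⱼ); the off-diagonal part of the true-score variance is the same as above.
True-score variance = [3²·20.4²·0.77 + 2²·19.1²·0.57] − 1589.73 = 3715.76 − 1589.73 = 2126.02.
Reliability = 2126.02 / 3614.95 = 0.588.

0.588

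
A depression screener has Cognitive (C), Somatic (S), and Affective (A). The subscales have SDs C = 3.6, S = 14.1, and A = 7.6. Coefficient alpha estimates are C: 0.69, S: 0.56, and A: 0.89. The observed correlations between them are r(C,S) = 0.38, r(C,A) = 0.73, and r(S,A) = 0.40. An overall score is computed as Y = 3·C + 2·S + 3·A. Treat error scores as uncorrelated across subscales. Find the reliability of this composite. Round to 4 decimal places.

0.8253

Var(Y) = 3²·3.6² + 2²·14.1² + 3²·7.6² + 2·[6·3.6·14.1·0.38 + 9·3.6·7.6·0.73 + 6·14.1·7.6·0.40] = 1431.72 + 1105.34 = 2537.06.
Under uncorrelated errors the observed covariances equal the true-score covariances, so only the own-variance terms attenuate.
True-score variance = [3²·3.6²·0.69 + 2²·14.1²·0.56 + 3²·7.6²·0.89] + 1105.34 = 988.474 + 1105.34 = 2093.82.
Reliability = 2093.82 / 2537.06 = 0.8253.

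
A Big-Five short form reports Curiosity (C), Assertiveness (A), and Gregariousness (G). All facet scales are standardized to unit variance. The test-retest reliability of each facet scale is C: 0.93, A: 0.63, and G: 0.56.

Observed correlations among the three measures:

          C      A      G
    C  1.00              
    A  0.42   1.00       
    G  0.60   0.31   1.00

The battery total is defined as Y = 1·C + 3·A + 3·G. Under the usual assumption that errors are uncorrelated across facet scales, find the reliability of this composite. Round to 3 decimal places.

0.760

Var(Y) = 1 + 3² + 3² + 2·[3·0.42 + 3·0.60 + 9·0.31] = 19 + 11.7 = 30.7.
Under uncorrelated errors the observed covariances equal the true-score covariances, so only the own-variance terms attenuate.
True-score variance = [0.93 + 3²·0.63 + 3²·0.56] + 11.7 = 11.64 + 11.7 = 23.34.
Reliability = 23.34 / 30.7 = 0.760.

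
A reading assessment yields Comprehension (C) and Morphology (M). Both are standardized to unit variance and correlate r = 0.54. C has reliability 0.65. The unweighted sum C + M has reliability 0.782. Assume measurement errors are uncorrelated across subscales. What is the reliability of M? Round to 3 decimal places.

Var(C+M) = 2 + 2·0.54 = 3.080.
True-score variance = ρ_C + ρ_M + 2·0.54, so 0.782 = (0.65 + ρ_M + 1.08) / 3.080.
ρ_M = 0.782·3.080 − 0.65 − 1.08 = 0.679.

0.679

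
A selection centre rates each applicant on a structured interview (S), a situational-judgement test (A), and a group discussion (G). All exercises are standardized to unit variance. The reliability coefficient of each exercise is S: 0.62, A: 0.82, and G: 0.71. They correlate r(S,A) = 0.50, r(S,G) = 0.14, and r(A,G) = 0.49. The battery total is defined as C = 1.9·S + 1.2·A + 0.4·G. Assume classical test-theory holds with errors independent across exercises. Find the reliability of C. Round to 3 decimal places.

0.795

Var(C) = 1.9² + 1.2² + 0.4² + 2·[2.28·0.50 + 0.76·0.14 + 0.48·0.49] = 5.21 + 2.9632 = 8.1732.
Because errors are independent across components, Cov(Tᵢ,Tⱼ) = Cov(Xᵢ,Xⱼ); the off-diagonal part of the true-score variance is the same as above.
True-score variance = [1.9²·0.62 + 1.2²·0.82 + 0.4²·0.71] + 2.9632 = 3.5326 + 2.9632 = 6.4958.
Reliability = 6.4958 / 8.1732 = 0.795.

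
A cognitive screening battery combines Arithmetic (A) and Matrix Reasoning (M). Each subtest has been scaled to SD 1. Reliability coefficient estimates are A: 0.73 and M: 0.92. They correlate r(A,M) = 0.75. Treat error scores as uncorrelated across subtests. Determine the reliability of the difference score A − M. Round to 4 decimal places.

Var(A−M) = 1 + 1 − 2·0.75 = 2 − 1.5 = 0.5.
Because errors are independent across components, Cov(Tᵢ,Tⱼ) = Cov(Xᵢ,Xⱼ); the off-diagonal part of the true-score variance is the same as above.
True-score variance = [0.73 + 0.92] − 1.5 = 1.65 − 1.5 = 0.15.
Reliability = 0.15 / 0.5 = 0.3000.

0.3000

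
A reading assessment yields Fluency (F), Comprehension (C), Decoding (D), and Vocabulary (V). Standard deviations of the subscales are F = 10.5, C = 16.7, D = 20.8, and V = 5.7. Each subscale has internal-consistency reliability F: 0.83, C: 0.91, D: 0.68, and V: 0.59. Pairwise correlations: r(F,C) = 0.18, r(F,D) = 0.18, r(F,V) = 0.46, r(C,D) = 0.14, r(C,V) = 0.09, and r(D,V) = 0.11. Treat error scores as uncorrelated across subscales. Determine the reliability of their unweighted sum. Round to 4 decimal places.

0.8358

Var(F+C+D+V) = 10.5² + 16.7² + 20.8² + 5.7² + 2·[10.5·16.7·0.18 + 10.5·20.8·0.18 + 10.5·5.7·0.46 + 16.7·20.8·0.14 + 16.7·5.7·0.09 + 20.8·5.7·0.11] = 854.27 + 337.29 = 1191.56.
Because errors are independent across components, Cov(Tᵢ,Tⱼ) = Cov(Xᵢ,Xⱼ); the off-diagonal part of the true-score variance is the same as above.
True-score variance = [10.5²·0.83 + 16.7²·0.91 + 20.8²·0.68 + 5.7²·0.59] + 337.29 = 658.662 + 337.29 = 995.952.
Reliability = 995.952 / 1191.56 = 0.8358.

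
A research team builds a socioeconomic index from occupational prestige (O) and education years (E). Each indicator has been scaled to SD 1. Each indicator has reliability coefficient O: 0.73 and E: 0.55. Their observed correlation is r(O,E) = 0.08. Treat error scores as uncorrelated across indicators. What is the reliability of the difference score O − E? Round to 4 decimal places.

0.6087

Var(O−E) = 1 + 1 − 2·0.08 = 2 − 0.16 = 1.84.
Under uncorrelated errors the observed covariances equal the true-score covariances, so only the own-variance terms attenuate.
True-score variance = [0.73 + 0.55] − 0.16 = 1.28 − 0.16 = 1.12.
Reliability = 1.12 / 1.84 = 0.6087.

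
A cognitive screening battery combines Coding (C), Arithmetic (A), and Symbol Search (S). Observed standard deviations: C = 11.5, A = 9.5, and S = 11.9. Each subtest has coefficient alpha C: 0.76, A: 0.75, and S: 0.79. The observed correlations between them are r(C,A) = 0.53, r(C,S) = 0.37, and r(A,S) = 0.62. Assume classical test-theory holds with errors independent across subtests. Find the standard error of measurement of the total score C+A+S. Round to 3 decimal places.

Var(total) = 364.11 + 357.256 = 721.366.
True-score variance = 280.069 + 357.256 = 637.325, so reliability = 0.8835.
Error variance = 721.366 − 637.325 = 84.0406; SEM = √84.0406 = 9.167.

9.167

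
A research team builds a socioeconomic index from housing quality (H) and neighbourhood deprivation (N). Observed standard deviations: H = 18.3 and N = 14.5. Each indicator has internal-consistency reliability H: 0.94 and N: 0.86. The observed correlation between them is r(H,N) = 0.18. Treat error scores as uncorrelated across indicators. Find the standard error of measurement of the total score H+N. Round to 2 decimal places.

Var(total) = 545.14 + 95.526 = 640.666.
True-score variance = 495.612 + 95.526 = 591.138, so reliability = 0.9227.
Error variance = 640.666 − 591.138 = 49.5284; SEM = √49.5284 = 7.04.

7.04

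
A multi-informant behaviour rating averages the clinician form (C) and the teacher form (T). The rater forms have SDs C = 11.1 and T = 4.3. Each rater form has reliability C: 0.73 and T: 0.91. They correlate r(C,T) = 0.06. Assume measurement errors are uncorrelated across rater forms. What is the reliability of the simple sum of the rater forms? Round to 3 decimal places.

Var(C+T) = 11.1² + 4.3² + 2·[11.1·4.3·0.06] = 141.7 + 5.7276 = 147.428.
Under uncorrelated errors the observed covariances equal the true-score covariances, so only the own-variance terms attenuate.
True-score variance = [11.1²·0.73 + 4.3²·0.91] + 5.7276 = 106.769 + 5.7276 = 112.497.
Reliability = 112.497 / 147.428 = 0.763.

0.763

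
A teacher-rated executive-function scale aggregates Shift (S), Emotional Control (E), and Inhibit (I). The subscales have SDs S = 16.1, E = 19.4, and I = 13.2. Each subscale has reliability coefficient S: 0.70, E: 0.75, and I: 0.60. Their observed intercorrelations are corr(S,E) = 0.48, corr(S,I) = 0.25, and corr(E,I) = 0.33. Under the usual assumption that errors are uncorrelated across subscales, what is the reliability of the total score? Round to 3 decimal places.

Var(S+E+I) = 16.1² + 19.4² + 13.2² + 2·[16.1·19.4·0.48 + 16.1·13.2·0.25 + 19.4·13.2·0.33] = 809.81 + 575.119 = 1384.93.
With uncorrelated errors the cross-covariances are all true-score covariance, so they carry over unchanged; only the diagonal terms shrink to ρᵢσᵢ².
True-score variance = [16.1²·0.70 + 19.4²·0.75 + 13.2²·0.60] + 575.119 = 568.261 + 575.119 = 1143.38.
Reliability = 1143.38 / 1384.93 = 0.826.

0.826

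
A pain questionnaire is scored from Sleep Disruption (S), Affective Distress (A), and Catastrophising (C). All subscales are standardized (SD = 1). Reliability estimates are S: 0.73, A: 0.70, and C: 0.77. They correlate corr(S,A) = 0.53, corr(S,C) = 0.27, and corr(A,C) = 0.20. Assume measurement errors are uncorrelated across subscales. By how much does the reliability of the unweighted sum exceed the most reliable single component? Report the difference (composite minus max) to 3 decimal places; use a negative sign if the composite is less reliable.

Var(sum) = 3 + 2 = 5; true-score variance = 2.2 + 2 = 4.2; composite reliability = 0.8400.
Max component reliability = 0.7700.
Difference = 0.8400 − 0.7700 = 0.070.

0.070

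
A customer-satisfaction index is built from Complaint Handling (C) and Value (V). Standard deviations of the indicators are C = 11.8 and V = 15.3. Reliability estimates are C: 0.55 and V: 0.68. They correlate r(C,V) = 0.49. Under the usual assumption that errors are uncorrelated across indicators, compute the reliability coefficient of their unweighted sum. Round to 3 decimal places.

0.750

Var(C+V) = 11.8² + 15.3² + 2·[11.8·15.3·0.49] = 373.33 + 176.929 = 550.259.
With uncorrelated errors the cross-covariances are all true-score covariance, so they carry over unchanged; only the diagonal terms shrink to ρᵢσᵢ².
True-score variance = [11.8²·0.55 + 15.3²·0.68] + 176.929 = 235.763 + 176.929 = 412.692.
Reliability = 412.692 / 550.259 = 0.750.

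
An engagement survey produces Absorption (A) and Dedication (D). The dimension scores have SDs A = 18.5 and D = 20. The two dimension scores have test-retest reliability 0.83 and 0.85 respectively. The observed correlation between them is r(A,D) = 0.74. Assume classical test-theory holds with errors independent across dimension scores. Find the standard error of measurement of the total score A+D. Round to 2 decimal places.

Var(total) = 742.25 + 547.6 = 1289.85.
True-score variance = 624.067 + 547.6 = 1171.67, so reliability = 0.9084.
Error variance = 1289.85 − 1171.67 = 118.182; SEM = √118.182 = 10.87.

10.87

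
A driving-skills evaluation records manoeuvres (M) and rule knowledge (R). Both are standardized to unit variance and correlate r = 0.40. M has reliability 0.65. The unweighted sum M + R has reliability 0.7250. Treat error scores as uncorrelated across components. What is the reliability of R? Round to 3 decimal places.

0.580

Var(M+R) = 2 + 2·0.40 = 2.800.
True-score variance = ρ_M + ρ_R + 2·0.40, so 0.7250 = (0.65 + ρ_R + 0.80) / 2.800.
ρ_R = 0.7250·2.800 − 0.65 − 0.80 = 0.580.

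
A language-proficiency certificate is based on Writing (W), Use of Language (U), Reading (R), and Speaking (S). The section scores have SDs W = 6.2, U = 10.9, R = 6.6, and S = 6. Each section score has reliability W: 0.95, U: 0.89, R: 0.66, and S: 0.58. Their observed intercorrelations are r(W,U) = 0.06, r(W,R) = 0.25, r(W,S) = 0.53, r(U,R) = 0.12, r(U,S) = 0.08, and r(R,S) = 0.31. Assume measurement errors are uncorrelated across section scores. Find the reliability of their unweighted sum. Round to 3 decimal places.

0.874

Var(W+U+R+S) = 6.2² + 10.9² + 6.6² + 6² + 2·[6.2·10.9·0.06 + 6.2·6.6·0.25 + 6.2·6·0.53 + 10.9·6.6·0.12 + 10.9·6·0.08 + 6.6·6·0.31] = 236.81 + 120.283 = 357.093.
With uncorrelated errors the cross-covariances are all true-score covariance, so they carry over unchanged; only the diagonal terms shrink to ρᵢσᵢ².
True-score variance = [6.2²·0.95 + 10.9²·0.89 + 6.6²·0.66 + 6²·0.58] + 120.283 = 191.889 + 120.283 = 312.172.
Reliability = 312.172 / 357.093 = 0.874.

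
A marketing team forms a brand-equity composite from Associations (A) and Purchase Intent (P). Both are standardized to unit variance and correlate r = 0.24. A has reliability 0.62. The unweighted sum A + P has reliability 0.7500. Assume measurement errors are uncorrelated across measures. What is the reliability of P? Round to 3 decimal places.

0.760

Var(A+P) = 2 + 2·0.24 = 2.480.
True-score variance = ρ_A + ρ_P + 2·0.24, so 0.7500 = (0.62 + ρ_P + 0.48) / 2.480.
ρ_P = 0.7500·2.480 − 0.62 − 0.48 = 0.760.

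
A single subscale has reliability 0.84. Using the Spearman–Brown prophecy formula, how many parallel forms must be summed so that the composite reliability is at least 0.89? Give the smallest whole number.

k ≥ ρ*(1−ρ₁)/(ρ₁(1−ρ*)) = 0.89·0.16 / (0.84·0.11) = 1.541.
Smallest integer k = 2.

2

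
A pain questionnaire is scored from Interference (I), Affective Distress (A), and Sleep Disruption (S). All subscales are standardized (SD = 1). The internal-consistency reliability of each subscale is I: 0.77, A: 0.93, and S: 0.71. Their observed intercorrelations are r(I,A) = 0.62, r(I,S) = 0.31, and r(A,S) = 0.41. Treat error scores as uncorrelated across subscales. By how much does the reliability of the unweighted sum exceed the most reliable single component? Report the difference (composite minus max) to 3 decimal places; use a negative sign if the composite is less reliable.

Var(sum) = 3 + 2.68 = 5.68; true-score variance = 2.41 + 2.68 = 5.09; composite reliability = 0.8961.
Max component reliability = 0.9300.
Difference = 0.8961 − 0.9300 = -0.034.

-0.034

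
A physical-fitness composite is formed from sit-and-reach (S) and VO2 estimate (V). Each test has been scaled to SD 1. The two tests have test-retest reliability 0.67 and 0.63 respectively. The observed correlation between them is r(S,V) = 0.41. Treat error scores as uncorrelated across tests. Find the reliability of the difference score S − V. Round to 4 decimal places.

0.4068

Var(S−V) = 1 + 1 − 2·0.41 = 2 − 0.82 = 1.18.
With uncorrelated errors the cross-covariances are all true-score covariance, so they carry over unchanged; only the diagonal terms shrink to ρᵢσᵢ².
True-score variance = [0.67 + 0.63] − 0.82 = 1.3 − 0.82 = 0.48.
Reliability = 0.48 / 1.18 = 0.4068.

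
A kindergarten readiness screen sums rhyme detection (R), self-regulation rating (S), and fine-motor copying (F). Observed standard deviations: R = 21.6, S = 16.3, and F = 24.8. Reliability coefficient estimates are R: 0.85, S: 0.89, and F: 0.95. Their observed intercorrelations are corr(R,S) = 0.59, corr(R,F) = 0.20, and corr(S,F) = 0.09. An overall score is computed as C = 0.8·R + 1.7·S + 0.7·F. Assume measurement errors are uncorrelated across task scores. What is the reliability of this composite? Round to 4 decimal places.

Var(C) = 0.8²·21.6² + 1.7²·16.3² + 0.7²·24.8² + 2·[1.36·21.6·16.3·0.59 + 0.56·21.6·24.8·0.20 + 1.19·16.3·24.8·0.09] = 1367.81 + 771.599 = 2139.41.
Because errors are independent across components, Cov(Tᵢ,Tⱼ) = Cov(Xᵢ,Xⱼ); the off-diagonal part of the true-score variance is the same as above.
True-score variance = [0.8²·21.6²·0.85 + 1.7²·16.3²·0.89 + 0.7²·24.8²·0.95] + 771.599 = 1223.49 + 771.599 = 1995.09.
Reliability = 1995.09 / 2139.41 = 0.9325.

0.9325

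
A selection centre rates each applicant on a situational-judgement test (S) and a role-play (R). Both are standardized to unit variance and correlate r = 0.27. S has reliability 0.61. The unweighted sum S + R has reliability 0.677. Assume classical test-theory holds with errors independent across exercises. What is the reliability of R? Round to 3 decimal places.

0.570

Var(S+R) = 2 + 2·0.27 = 2.540.
True-score variance = ρ_S + ρ_R + 2·0.27, so 0.677 = (0.61 + ρ_R + 0.54) / 2.540.
ρ_R = 0.677·2.540 − 0.61 − 0.54 = 0.570.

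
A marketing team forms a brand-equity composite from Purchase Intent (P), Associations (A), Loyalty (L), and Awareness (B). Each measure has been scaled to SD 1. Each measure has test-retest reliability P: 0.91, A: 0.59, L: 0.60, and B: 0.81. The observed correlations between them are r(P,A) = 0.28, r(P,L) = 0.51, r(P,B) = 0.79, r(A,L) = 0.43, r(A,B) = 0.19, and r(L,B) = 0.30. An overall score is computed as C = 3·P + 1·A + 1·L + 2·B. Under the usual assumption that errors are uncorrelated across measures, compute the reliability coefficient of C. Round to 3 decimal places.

Var(C) = 3² + 1 + 1 + 2² + 2·[3·0.28 + 3·0.51 + 6·0.79 + 0.43 + 2·0.19 + 2·0.30] = 15 + 17.04 = 32.04.
Under uncorrelated errors the observed covariances equal the true-score covariances, so only the own-variance terms attenuate.
True-score variance = [3²·0.91 + 0.59 + 0.60 + 2²·0.81] + 17.04 = 12.62 + 17.04 = 29.66.
Reliability = 29.66 / 32.04 = 0.926.

0.926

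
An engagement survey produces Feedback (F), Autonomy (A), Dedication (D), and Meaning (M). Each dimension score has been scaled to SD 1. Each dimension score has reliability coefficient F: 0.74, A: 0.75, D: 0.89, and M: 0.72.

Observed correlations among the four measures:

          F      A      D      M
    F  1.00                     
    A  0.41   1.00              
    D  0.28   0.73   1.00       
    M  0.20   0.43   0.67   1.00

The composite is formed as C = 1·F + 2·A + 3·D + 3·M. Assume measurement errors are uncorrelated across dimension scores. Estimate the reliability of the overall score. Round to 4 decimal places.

0.9108

Var(C) = 1 + 2² + 3² + 3² + 2·[2·0.41 + 3·0.28 + 3·0.20 + 6·0.73 + 6·0.43 + 9·0.67] = 23 + 30.5 = 53.5.
With uncorrelated errors the cross-covariances are all true-score covariance, so they carry over unchanged; only the diagonal terms shrink to ρᵢσᵢ².
True-score variance = [0.74 + 2²·0.75 + 3²·0.89 + 3²·0.72] + 30.5 = 18.23 + 30.5 = 48.73.
Reliability = 48.73 / 53.5 = 0.9108.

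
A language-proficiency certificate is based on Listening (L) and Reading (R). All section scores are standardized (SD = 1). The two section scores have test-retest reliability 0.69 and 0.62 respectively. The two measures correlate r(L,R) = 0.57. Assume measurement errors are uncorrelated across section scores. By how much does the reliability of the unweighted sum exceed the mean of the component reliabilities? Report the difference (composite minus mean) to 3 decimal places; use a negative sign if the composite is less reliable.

Var(sum) = 2 + 1.14 = 3.14; true-score variance = 1.31 + 1.14 = 2.45; composite reliability = 0.7803.
Mean component reliability = 0.6550.
Difference = 0.7803 − 0.6550 = 0.125.

0.125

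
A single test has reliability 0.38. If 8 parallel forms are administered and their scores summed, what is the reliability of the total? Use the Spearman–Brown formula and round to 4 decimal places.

ρ_k = kρ / (1 + (k−1)ρ) = 8·0.38 / (1 + 7·0.38) = 3.040 / 3.660 = 0.8306.

0.8306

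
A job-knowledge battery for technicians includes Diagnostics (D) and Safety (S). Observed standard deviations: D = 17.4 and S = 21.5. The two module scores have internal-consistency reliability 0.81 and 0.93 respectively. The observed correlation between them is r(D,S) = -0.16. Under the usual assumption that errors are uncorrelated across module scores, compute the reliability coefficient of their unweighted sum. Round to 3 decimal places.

Var(D+S) = 17.4² + 21.5² + 2·[17.4·21.5·(-0.16)] = 765.01 − 119.712 = 645.298.
With uncorrelated errors the cross-covariances are all true-score covariance, so they carry over unchanged; only the diagonal terms shrink to ρᵢσᵢ².
True-score variance = [17.4²·0.81 + 21.5²·0.93] − 119.712 = 675.128 − 119.712 = 555.416.
Reliability = 555.416 / 645.298 = 0.861.

0.861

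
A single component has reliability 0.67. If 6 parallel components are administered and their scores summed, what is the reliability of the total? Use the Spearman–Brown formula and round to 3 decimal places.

ρ_k = kρ / (1 + (k−1)ρ) = 6·0.67 / (1 + 5·0.67) = 4.020 / 4.350 = 0.924.

0.924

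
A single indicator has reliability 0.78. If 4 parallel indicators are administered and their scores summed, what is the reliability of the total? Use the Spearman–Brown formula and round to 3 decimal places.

ρ_k = kρ / (1 + (k−1)ρ) = 4·0.78 / (1 + 3·0.78) = 3.120 / 3.340 = 0.934.

0.934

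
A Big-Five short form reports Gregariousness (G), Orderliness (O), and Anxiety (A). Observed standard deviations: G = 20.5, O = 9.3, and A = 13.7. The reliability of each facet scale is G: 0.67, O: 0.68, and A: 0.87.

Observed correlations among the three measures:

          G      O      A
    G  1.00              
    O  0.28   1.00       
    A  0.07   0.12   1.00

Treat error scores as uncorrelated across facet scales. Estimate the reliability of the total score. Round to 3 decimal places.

Var(G+O+A) = 20.5² + 9.3² + 13.7² + 2·[20.5·9.3·0.28 + 20.5·13.7·0.07 + 9.3·13.7·0.12] = 694.43 + 176.661 = 871.091.
With uncorrelated errors the cross-covariances are all true-score covariance, so they carry over unchanged; only the diagonal terms shrink to ρᵢσᵢ².
True-score variance = [20.5²·0.67 + 9.3²·0.68 + 13.7²·0.87] + 176.661 = 503.671 + 176.661 = 680.332.
Reliability = 680.332 / 871.091 = 0.781.

0.781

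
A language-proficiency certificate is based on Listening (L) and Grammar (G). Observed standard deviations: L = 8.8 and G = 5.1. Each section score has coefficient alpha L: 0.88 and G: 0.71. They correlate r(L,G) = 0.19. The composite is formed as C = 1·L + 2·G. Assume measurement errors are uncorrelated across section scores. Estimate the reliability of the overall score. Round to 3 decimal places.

0.817

Var(C) = 8.8² + 2²·5.1² + 2·[2·8.8·5.1·0.19] = 181.48 + 34.1088 = 215.589.
Under uncorrelated errors the observed covariances equal the true-score covariances, so only the own-variance terms attenuate.
True-score variance = [8.8²·0.88 + 2²·5.1²·0.71] + 34.1088 = 142.016 + 34.1088 = 176.124.
Reliability = 176.124 / 215.589 = 0.817.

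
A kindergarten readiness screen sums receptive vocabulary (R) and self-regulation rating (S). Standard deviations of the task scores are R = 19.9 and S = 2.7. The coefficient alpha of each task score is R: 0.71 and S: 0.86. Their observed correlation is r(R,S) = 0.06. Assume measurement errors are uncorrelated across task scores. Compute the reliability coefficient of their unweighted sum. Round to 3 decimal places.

0.717

Var(R+S) = 19.9² + 2.7² + 2·[19.9·2.7·0.06] = 403.3 + 6.4476 = 409.748.
Under uncorrelated errors the observed covariances equal the true-score covariances, so only the own-variance terms attenuate.
True-score variance = [19.9²·0.71 + 2.7²·0.86] + 6.4476 = 287.436 + 6.4476 = 293.884.
Reliability = 293.884 / 409.748 = 0.717.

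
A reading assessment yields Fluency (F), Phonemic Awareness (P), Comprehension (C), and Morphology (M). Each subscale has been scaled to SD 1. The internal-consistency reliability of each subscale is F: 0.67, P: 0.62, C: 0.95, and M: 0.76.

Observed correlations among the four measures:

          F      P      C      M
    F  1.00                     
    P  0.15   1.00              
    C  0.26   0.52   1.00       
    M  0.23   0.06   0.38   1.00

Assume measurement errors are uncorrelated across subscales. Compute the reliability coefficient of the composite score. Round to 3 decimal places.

0.861

Var(F+P+C+M) = 4 + 2·[0.15 + 0.26 + 0.23 + 0.52 + 0.06 + 0.38] = 4 + 3.2 = 7.2.
Because errors are independent across components, Cov(Tᵢ,Tⱼ) = Cov(Xᵢ,Xⱼ); the off-diagonal part of the true-score variance is the same as above.
True-score variance = [0.67 + 0.62 + 0.95 + 0.76] + 3.2 = 3 + 3.2 = 6.2.
Reliability = 6.2 / 7.2 = 0.861.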